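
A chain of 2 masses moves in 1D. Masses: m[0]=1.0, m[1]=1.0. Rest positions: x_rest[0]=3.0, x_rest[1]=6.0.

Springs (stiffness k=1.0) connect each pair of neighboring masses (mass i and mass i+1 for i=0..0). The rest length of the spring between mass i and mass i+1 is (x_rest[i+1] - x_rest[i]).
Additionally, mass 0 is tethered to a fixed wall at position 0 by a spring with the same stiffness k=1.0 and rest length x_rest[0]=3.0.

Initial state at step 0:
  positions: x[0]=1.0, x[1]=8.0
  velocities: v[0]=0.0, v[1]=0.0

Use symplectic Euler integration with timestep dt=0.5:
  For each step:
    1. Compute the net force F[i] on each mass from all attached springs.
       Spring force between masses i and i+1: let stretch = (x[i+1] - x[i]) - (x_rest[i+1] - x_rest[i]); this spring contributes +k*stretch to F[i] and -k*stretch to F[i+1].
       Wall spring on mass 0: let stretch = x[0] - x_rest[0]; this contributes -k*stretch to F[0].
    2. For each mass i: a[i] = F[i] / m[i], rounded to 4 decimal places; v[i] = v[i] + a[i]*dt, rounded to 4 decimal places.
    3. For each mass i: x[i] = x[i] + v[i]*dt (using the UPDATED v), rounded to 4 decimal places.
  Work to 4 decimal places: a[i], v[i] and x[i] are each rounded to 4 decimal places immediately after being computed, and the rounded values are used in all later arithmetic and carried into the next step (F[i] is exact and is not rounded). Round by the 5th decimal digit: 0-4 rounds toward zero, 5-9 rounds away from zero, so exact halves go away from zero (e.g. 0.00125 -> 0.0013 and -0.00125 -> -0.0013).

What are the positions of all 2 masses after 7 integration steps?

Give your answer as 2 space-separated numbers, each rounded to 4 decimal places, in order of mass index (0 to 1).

Answer: 0.2041 7.1977

Derivation:
Step 0: x=[1.0000 8.0000] v=[0.0000 0.0000]
Step 1: x=[2.5000 7.0000] v=[3.0000 -2.0000]
Step 2: x=[4.5000 5.6250] v=[4.0000 -2.7500]
Step 3: x=[5.6563 4.7188] v=[2.3125 -1.8125]
Step 4: x=[5.1641 4.7970] v=[-0.9844 0.1563]
Step 5: x=[3.2891 5.7170] v=[-3.7500 1.8399]
Step 6: x=[1.1988 6.7800] v=[-4.1806 2.1260]
Step 7: x=[0.2041 7.1977] v=[-1.9894 0.8354]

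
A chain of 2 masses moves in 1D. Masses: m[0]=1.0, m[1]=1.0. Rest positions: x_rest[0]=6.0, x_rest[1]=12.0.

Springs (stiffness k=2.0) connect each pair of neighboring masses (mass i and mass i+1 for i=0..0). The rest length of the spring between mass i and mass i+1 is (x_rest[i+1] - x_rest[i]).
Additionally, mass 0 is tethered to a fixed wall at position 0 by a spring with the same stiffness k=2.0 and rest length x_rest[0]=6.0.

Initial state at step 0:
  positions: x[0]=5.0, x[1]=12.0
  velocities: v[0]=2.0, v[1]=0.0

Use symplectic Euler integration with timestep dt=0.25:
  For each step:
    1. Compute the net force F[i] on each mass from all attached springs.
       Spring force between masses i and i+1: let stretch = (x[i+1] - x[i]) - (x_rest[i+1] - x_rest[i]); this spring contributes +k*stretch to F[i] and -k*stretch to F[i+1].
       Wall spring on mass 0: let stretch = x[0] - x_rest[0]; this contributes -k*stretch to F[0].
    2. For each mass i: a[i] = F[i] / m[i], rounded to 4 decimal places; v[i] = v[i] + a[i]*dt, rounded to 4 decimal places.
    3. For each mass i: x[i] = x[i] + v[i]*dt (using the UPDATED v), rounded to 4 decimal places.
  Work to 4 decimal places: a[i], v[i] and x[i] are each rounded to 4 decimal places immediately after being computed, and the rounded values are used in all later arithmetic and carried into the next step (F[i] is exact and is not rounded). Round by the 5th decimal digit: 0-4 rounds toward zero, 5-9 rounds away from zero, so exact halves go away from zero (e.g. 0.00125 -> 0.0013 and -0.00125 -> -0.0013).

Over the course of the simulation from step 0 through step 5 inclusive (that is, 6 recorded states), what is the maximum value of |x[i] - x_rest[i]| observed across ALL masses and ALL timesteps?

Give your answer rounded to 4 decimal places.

Step 0: x=[5.0000 12.0000] v=[2.0000 0.0000]
Step 1: x=[5.7500 11.8750] v=[3.0000 -0.5000]
Step 2: x=[6.5469 11.7344] v=[3.1875 -0.5625]
Step 3: x=[7.1739 11.6953] v=[2.5078 -0.1563]
Step 4: x=[7.4693 11.8411] v=[1.1816 0.5830]
Step 5: x=[7.3775 12.1904] v=[-0.3672 1.3971]
Max displacement = 1.4693

Answer: 1.4693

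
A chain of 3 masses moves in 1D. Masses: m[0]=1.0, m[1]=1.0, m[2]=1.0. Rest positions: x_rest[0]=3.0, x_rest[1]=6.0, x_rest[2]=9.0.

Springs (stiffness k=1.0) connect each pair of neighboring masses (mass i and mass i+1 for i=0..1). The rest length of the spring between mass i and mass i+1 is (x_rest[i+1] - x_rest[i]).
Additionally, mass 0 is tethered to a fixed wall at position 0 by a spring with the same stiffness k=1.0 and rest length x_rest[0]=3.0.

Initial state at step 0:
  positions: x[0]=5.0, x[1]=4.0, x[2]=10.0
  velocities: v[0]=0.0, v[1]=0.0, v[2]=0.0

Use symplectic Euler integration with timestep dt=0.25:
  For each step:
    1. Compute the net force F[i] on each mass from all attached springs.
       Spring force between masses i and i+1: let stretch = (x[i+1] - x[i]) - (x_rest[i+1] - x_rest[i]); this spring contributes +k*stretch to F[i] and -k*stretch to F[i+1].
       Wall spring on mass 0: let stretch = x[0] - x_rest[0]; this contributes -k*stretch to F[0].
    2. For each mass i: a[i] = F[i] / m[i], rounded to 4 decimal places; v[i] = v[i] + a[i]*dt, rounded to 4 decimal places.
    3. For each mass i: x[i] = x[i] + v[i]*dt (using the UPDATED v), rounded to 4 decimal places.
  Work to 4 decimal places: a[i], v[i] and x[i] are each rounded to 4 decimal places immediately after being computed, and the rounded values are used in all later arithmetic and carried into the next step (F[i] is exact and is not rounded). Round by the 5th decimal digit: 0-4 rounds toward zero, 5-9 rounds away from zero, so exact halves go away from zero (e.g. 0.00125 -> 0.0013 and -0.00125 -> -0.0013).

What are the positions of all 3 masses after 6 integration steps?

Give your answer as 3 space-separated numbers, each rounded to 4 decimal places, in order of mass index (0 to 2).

Step 0: x=[5.0000 4.0000 10.0000] v=[0.0000 0.0000 0.0000]
Step 1: x=[4.6250 4.4375 9.8125] v=[-1.5000 1.7500 -0.7500]
Step 2: x=[3.9492 5.2227 9.4766] v=[-2.7031 3.1406 -1.3438]
Step 3: x=[3.1062 6.1941 9.0623] v=[-3.3720 3.8857 -1.6573]
Step 4: x=[2.2621 7.1518 8.6562] v=[-3.3766 3.8308 -1.6244]
Step 5: x=[1.5822 7.8979 8.3436] v=[-2.7197 2.9845 -1.2505]
Step 6: x=[1.1981 8.2772 8.1906] v=[-1.5363 1.5170 -0.6119]

Answer: 1.1981 8.2772 8.1906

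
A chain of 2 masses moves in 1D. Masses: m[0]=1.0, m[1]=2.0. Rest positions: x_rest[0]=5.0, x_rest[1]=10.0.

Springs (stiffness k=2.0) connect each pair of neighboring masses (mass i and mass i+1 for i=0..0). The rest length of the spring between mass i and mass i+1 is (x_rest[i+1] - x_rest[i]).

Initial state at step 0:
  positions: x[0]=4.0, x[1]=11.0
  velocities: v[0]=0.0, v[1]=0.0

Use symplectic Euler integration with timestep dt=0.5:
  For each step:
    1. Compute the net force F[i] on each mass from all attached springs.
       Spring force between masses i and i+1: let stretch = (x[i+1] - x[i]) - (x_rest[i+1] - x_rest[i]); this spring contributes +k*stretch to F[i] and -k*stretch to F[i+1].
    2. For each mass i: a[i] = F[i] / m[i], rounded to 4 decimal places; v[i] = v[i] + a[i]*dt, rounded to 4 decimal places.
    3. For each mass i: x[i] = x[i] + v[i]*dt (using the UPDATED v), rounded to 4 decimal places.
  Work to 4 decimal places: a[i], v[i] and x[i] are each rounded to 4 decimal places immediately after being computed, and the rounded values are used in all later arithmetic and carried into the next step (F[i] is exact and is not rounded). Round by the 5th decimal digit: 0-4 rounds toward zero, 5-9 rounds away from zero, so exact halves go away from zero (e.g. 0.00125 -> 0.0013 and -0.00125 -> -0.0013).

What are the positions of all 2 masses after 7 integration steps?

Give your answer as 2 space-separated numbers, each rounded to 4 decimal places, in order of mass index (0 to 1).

Step 0: x=[4.0000 11.0000] v=[0.0000 0.0000]
Step 1: x=[5.0000 10.5000] v=[2.0000 -1.0000]
Step 2: x=[6.2500 9.8750] v=[2.5000 -1.2500]
Step 3: x=[6.8125 9.5938] v=[1.1250 -0.5625]
Step 4: x=[6.2657 9.8673] v=[-1.0937 0.5469]
Step 5: x=[5.0197 10.4904] v=[-2.4921 1.2461]
Step 6: x=[4.0090 10.9958] v=[-2.0214 1.0108]
Step 7: x=[3.9917 11.0045] v=[-0.0346 0.0174]

Answer: 3.9917 11.0045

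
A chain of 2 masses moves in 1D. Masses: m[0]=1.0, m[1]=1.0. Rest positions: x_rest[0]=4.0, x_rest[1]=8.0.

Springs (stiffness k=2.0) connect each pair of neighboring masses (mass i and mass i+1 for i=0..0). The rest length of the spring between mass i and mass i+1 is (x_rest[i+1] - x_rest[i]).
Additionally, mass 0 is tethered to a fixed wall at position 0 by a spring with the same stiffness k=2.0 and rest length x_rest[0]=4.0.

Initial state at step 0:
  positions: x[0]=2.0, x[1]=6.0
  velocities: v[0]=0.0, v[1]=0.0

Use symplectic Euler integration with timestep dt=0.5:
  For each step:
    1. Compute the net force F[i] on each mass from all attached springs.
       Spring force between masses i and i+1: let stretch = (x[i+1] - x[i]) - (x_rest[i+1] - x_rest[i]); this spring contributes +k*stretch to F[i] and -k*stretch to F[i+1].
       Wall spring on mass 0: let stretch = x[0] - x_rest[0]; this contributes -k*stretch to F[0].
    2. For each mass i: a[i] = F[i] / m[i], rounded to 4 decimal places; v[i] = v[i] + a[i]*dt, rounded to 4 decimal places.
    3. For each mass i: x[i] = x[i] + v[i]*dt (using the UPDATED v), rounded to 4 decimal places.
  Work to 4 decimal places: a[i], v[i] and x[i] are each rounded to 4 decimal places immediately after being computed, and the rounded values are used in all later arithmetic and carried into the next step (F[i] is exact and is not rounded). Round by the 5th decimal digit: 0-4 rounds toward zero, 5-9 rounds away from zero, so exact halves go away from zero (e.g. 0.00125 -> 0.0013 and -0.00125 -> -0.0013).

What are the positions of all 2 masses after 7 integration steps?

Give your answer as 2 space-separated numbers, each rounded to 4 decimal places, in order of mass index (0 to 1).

Step 0: x=[2.0000 6.0000] v=[0.0000 0.0000]
Step 1: x=[3.0000 6.0000] v=[2.0000 0.0000]
Step 2: x=[4.0000 6.5000] v=[2.0000 1.0000]
Step 3: x=[4.2500 7.7500] v=[0.5000 2.5000]
Step 4: x=[4.1250 9.2500] v=[-0.2500 3.0000]
Step 5: x=[4.5000 10.1875] v=[0.7500 1.8750]
Step 6: x=[5.4688 10.2813] v=[1.9375 0.1875]
Step 7: x=[6.1094 9.9688] v=[1.2812 -0.6250]

Answer: 6.1094 9.9688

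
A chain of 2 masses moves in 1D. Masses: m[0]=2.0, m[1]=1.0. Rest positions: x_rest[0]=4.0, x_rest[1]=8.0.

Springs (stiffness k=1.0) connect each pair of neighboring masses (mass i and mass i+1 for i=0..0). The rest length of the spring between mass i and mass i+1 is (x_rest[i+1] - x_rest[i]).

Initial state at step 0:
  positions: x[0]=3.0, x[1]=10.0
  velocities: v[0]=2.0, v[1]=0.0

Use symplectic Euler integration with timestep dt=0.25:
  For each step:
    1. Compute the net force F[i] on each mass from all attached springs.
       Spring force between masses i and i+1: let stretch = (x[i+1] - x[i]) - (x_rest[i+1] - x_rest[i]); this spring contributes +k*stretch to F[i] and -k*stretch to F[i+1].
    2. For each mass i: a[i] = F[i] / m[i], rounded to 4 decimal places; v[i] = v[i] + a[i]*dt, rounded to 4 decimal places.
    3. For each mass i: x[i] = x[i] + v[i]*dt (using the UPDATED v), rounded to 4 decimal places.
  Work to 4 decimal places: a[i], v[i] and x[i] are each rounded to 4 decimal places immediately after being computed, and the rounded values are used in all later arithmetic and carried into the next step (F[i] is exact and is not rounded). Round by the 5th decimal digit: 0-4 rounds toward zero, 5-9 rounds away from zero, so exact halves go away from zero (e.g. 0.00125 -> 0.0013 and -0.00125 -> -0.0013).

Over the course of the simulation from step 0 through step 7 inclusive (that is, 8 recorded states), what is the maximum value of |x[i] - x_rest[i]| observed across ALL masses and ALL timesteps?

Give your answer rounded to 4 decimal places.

Step 0: x=[3.0000 10.0000] v=[2.0000 0.0000]
Step 1: x=[3.5938 9.8125] v=[2.3750 -0.7500]
Step 2: x=[4.2569 9.4863] v=[2.6524 -1.3047]
Step 3: x=[4.9584 9.0833] v=[2.8061 -1.6121]
Step 4: x=[5.6638 8.6725] v=[2.8217 -1.6433]
Step 5: x=[6.3383 8.3236] v=[2.6978 -1.3955]
Step 6: x=[6.9498 8.1007] v=[2.4460 -0.8918]
Step 7: x=[7.4723 8.0558] v=[2.0899 -0.1795]
Max displacement = 3.4723

Answer: 3.4723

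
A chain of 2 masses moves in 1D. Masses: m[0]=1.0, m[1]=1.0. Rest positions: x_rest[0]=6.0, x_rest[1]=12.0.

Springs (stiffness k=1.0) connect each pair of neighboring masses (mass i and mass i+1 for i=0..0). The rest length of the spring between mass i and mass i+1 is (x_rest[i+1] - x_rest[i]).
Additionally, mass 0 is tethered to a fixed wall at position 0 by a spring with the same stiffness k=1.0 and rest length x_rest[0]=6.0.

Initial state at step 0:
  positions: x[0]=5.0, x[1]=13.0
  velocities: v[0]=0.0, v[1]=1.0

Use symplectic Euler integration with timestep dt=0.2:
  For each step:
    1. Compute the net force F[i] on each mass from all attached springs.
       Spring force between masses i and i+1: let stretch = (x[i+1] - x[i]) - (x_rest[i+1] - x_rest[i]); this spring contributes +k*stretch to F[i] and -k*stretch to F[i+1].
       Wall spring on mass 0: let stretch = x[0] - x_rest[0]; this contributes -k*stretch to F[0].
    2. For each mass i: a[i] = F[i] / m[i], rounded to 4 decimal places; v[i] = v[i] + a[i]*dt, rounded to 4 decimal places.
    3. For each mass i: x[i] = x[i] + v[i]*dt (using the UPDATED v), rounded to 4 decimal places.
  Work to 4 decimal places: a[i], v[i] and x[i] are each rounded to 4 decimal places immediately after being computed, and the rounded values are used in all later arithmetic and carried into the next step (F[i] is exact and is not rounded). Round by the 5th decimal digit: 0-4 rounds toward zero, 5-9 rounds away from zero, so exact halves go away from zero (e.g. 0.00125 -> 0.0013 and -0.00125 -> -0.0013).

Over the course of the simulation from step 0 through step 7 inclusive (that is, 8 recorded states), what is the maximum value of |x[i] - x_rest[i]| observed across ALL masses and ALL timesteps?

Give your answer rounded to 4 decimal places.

Step 0: x=[5.0000 13.0000] v=[0.0000 1.0000]
Step 1: x=[5.1200 13.1200] v=[0.6000 0.6000]
Step 2: x=[5.3552 13.1600] v=[1.1760 0.2000]
Step 3: x=[5.6884 13.1278] v=[1.6659 -0.1610]
Step 4: x=[6.0916 13.0380] v=[2.0161 -0.4489]
Step 5: x=[6.5290 12.9104] v=[2.1871 -0.6382]
Step 6: x=[6.9605 12.7675] v=[2.1576 -0.7145]
Step 7: x=[7.3459 12.6323] v=[1.9269 -0.6759]
Max displacement = 1.3459

Answer: 1.3459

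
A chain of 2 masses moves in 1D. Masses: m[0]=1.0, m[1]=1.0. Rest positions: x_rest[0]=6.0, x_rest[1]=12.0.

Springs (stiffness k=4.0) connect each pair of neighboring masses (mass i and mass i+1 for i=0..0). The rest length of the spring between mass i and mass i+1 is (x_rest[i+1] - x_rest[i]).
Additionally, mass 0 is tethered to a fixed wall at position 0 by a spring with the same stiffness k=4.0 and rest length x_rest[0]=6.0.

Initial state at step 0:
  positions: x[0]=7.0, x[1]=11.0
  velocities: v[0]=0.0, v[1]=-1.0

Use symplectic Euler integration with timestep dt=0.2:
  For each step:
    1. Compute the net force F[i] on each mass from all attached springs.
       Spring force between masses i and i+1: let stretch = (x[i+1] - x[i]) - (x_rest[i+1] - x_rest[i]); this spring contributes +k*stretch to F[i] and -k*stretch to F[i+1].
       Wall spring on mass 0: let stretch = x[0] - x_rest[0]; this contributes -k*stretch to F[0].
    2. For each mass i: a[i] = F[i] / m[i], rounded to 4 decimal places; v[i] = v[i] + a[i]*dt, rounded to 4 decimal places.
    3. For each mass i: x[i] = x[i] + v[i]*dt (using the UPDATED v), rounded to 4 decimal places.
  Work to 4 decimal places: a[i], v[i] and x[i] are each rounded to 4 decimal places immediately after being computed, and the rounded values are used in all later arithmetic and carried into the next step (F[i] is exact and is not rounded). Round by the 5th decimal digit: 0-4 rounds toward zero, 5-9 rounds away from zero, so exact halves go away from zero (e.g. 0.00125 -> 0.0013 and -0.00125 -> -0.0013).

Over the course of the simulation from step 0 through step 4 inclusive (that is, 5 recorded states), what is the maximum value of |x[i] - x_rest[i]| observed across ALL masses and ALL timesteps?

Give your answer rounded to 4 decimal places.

Step 0: x=[7.0000 11.0000] v=[0.0000 -1.0000]
Step 1: x=[6.5200 11.1200] v=[-2.4000 0.6000]
Step 2: x=[5.7328 11.4640] v=[-3.9360 1.7200]
Step 3: x=[4.9453 11.8510] v=[-3.9373 1.9350]
Step 4: x=[4.4715 12.0931] v=[-2.3690 1.2104]
Max displacement = 1.5285

Answer: 1.5285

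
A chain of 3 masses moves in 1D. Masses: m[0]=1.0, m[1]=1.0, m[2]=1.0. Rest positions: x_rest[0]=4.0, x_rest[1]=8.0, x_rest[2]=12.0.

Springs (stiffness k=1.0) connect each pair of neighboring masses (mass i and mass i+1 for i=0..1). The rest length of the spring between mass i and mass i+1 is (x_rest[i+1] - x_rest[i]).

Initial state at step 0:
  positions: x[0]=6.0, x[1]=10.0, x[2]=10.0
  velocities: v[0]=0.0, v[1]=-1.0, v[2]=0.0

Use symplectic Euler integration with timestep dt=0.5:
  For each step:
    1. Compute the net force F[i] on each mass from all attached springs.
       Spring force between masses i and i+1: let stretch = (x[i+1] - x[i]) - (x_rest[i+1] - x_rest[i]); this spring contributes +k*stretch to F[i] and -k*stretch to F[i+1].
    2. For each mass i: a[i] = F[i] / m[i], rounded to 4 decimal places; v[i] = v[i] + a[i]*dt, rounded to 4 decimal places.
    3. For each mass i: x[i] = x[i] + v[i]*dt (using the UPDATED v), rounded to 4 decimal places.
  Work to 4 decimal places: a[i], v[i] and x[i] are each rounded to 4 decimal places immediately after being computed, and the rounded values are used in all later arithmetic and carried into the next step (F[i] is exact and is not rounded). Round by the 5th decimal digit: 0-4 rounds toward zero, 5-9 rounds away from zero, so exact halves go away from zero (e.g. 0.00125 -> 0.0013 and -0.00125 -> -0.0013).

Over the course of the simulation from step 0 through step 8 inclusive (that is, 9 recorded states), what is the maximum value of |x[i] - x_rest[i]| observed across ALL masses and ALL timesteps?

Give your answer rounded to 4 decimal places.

Answer: 3.2084

Derivation:
Step 0: x=[6.0000 10.0000 10.0000] v=[0.0000 -1.0000 0.0000]
Step 1: x=[6.0000 8.5000 11.0000] v=[0.0000 -3.0000 2.0000]
Step 2: x=[5.6250 7.0000 12.3750] v=[-0.7500 -3.0000 2.7500]
Step 3: x=[4.5938 6.5000 13.4063] v=[-2.0625 -1.0000 2.0625]
Step 4: x=[3.0391 7.2501 13.7110] v=[-3.1094 1.5001 0.6094]
Step 5: x=[1.5372 8.5627 13.4005] v=[-3.0039 2.6251 -0.6211]
Step 6: x=[0.7916 9.3284 12.8805] v=[-1.4912 1.5313 -1.0400]
Step 7: x=[1.1802 8.8479 12.4725] v=[0.7772 -0.9611 -0.8161]
Step 8: x=[2.4858 7.3566 12.1583] v=[2.6111 -2.9827 -0.6284]
Max displacement = 3.2084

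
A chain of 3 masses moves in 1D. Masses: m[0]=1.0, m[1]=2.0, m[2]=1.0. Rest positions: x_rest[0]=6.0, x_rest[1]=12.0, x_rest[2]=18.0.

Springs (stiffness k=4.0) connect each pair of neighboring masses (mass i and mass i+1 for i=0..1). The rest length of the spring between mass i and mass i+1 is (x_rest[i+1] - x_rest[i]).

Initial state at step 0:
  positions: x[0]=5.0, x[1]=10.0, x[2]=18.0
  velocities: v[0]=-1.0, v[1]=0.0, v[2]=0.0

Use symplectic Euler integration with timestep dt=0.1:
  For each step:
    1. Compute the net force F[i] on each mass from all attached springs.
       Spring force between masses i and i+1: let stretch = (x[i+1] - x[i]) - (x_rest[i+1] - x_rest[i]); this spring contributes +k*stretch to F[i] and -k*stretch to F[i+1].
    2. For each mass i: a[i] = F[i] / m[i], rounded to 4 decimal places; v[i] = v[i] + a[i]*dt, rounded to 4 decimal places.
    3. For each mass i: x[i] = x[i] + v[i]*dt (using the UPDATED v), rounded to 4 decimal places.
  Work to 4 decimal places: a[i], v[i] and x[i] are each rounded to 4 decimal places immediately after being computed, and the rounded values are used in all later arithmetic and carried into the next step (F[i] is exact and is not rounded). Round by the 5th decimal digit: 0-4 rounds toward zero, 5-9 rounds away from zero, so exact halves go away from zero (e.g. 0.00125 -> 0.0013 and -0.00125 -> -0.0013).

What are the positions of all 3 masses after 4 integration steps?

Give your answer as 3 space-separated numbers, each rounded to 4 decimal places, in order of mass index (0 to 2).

Answer: 4.2961 10.5116 17.2806

Derivation:
Step 0: x=[5.0000 10.0000 18.0000] v=[-1.0000 0.0000 0.0000]
Step 1: x=[4.8600 10.0600 17.9200] v=[-1.4000 0.6000 -0.8000]
Step 2: x=[4.6880 10.1732 17.7656] v=[-1.7200 1.1320 -1.5440]
Step 3: x=[4.4954 10.3285 17.5475] v=[-1.9259 1.5534 -2.1810]
Step 4: x=[4.2961 10.5116 17.2806] v=[-1.9927 1.8306 -2.6686]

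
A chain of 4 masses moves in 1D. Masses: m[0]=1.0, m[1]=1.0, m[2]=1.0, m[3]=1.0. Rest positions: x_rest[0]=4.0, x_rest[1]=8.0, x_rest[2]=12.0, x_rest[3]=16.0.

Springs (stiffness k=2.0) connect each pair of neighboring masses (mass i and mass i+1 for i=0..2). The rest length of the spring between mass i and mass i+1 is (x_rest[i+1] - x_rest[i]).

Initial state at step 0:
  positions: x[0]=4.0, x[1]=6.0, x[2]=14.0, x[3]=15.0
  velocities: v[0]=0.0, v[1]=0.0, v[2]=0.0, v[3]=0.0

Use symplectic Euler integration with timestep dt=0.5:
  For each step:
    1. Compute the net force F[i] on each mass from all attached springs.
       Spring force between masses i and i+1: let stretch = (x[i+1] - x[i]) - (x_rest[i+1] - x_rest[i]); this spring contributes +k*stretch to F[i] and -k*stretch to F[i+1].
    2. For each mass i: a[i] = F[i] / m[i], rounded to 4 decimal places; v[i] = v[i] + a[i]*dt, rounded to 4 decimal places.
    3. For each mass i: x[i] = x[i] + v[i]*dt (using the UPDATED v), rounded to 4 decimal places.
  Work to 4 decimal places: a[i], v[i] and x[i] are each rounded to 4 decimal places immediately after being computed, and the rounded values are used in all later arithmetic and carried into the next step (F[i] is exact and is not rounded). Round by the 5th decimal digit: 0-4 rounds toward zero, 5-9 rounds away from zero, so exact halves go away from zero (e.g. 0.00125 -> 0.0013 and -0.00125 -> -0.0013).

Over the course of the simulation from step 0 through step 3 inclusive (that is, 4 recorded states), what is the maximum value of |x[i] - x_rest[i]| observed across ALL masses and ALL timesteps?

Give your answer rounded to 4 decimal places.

Answer: 2.7500

Derivation:
Step 0: x=[4.0000 6.0000 14.0000 15.0000] v=[0.0000 0.0000 0.0000 0.0000]
Step 1: x=[3.0000 9.0000 10.5000 16.5000] v=[-2.0000 6.0000 -7.0000 3.0000]
Step 2: x=[3.0000 9.7500 9.2500 17.0000] v=[0.0000 1.5000 -2.5000 1.0000]
Step 3: x=[4.3750 6.8750 12.1250 15.6250] v=[2.7500 -5.7500 5.7500 -2.7500]
Max displacement = 2.7500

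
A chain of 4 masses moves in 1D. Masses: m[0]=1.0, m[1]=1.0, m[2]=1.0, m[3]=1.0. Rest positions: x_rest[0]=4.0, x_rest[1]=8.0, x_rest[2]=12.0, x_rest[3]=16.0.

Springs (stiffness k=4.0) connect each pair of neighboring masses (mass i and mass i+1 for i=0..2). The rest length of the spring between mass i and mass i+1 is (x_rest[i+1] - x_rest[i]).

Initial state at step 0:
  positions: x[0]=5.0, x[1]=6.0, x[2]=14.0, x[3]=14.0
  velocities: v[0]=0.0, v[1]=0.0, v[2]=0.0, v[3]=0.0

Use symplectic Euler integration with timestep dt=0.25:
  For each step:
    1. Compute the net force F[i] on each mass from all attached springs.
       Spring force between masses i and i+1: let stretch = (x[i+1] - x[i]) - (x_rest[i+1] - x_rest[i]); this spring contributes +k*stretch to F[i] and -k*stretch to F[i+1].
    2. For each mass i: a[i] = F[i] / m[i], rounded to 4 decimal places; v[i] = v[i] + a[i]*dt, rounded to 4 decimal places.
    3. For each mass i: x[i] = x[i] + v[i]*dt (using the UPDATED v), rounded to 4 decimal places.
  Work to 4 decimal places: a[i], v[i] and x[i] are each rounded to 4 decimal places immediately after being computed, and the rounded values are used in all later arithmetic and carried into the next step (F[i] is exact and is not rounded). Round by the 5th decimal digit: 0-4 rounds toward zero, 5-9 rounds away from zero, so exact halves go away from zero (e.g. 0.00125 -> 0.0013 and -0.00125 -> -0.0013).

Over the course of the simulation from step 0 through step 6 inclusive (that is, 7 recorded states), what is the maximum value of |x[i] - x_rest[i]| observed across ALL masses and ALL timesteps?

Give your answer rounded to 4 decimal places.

Step 0: x=[5.0000 6.0000 14.0000 14.0000] v=[0.0000 0.0000 0.0000 0.0000]
Step 1: x=[4.2500 7.7500 12.0000 15.0000] v=[-3.0000 7.0000 -8.0000 4.0000]
Step 2: x=[3.3750 9.6875 9.6875 16.2500] v=[-3.5000 7.7500 -9.2500 5.0000]
Step 3: x=[3.0781 10.0469 9.0156 16.8594] v=[-1.1875 1.4375 -2.6875 2.4375]
Step 4: x=[3.5234 8.4063 10.5625 16.5078] v=[1.7813 -6.5626 6.1876 -1.4063]
Step 5: x=[4.1895 6.0840 13.0567 15.6699] v=[2.6642 -9.2893 9.9767 -3.3516]
Step 6: x=[4.3292 5.0312 14.4610 15.1787] v=[0.5587 -4.2111 5.6172 -1.9648]
Max displacement = 2.9844

Answer: 2.9844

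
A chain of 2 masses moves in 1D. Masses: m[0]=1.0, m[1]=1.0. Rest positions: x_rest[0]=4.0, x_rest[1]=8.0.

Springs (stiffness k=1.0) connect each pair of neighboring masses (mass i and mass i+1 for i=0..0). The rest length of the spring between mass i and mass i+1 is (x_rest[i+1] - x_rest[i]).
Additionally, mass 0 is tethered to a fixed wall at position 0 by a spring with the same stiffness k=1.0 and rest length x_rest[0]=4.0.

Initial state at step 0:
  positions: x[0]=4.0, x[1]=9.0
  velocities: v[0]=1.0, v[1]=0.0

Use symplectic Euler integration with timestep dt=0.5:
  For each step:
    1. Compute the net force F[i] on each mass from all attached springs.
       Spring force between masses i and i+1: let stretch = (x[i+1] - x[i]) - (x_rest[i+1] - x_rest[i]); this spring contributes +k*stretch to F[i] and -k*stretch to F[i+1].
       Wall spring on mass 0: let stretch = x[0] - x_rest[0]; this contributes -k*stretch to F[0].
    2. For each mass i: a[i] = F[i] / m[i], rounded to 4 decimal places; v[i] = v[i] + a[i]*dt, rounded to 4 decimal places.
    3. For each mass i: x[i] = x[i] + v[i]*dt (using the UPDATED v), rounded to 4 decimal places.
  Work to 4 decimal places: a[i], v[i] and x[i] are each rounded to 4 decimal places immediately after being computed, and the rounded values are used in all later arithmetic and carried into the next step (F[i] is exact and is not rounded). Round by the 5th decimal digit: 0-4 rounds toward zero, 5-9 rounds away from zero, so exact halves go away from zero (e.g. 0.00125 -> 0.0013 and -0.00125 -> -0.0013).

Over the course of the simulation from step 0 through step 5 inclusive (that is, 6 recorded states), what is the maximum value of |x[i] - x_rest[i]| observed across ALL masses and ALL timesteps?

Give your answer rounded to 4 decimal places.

Answer: 1.3438

Derivation:
Step 0: x=[4.0000 9.0000] v=[1.0000 0.0000]
Step 1: x=[4.7500 8.7500] v=[1.5000 -0.5000]
Step 2: x=[5.3125 8.5000] v=[1.1250 -0.5000]
Step 3: x=[5.3438 8.4531] v=[0.0625 -0.0938]
Step 4: x=[4.8164 8.6289] v=[-1.0548 0.3516]
Step 5: x=[4.0380 8.8516] v=[-1.5568 0.4454]
Max displacement = 1.3438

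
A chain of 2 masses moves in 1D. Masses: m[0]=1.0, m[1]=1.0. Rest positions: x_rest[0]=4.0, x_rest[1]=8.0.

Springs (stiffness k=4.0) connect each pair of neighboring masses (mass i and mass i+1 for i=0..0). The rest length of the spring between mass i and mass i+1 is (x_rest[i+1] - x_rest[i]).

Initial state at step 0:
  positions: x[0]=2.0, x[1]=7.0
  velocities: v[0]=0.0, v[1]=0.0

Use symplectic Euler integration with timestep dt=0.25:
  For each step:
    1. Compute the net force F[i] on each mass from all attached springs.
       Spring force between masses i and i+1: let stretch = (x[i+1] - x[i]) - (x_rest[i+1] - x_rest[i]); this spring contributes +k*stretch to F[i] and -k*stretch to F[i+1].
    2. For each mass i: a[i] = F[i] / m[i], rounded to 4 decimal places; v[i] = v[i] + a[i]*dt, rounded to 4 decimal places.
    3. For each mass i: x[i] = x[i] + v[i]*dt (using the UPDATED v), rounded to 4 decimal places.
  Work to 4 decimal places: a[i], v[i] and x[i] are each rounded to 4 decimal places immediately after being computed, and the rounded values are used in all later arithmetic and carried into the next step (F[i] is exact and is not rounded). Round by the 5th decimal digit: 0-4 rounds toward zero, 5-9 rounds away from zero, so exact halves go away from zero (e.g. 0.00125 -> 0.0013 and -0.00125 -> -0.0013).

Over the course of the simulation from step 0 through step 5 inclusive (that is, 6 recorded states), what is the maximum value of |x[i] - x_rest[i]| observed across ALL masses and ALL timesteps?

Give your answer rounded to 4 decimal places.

Answer: 2.0312

Derivation:
Step 0: x=[2.0000 7.0000] v=[0.0000 0.0000]
Step 1: x=[2.2500 6.7500] v=[1.0000 -1.0000]
Step 2: x=[2.6250 6.3750] v=[1.5000 -1.5000]
Step 3: x=[2.9375 6.0625] v=[1.2500 -1.2500]
Step 4: x=[3.0313 5.9688] v=[0.3750 -0.3750]
Step 5: x=[2.8594 6.1407] v=[-0.6875 0.6875]
Max displacement = 2.0312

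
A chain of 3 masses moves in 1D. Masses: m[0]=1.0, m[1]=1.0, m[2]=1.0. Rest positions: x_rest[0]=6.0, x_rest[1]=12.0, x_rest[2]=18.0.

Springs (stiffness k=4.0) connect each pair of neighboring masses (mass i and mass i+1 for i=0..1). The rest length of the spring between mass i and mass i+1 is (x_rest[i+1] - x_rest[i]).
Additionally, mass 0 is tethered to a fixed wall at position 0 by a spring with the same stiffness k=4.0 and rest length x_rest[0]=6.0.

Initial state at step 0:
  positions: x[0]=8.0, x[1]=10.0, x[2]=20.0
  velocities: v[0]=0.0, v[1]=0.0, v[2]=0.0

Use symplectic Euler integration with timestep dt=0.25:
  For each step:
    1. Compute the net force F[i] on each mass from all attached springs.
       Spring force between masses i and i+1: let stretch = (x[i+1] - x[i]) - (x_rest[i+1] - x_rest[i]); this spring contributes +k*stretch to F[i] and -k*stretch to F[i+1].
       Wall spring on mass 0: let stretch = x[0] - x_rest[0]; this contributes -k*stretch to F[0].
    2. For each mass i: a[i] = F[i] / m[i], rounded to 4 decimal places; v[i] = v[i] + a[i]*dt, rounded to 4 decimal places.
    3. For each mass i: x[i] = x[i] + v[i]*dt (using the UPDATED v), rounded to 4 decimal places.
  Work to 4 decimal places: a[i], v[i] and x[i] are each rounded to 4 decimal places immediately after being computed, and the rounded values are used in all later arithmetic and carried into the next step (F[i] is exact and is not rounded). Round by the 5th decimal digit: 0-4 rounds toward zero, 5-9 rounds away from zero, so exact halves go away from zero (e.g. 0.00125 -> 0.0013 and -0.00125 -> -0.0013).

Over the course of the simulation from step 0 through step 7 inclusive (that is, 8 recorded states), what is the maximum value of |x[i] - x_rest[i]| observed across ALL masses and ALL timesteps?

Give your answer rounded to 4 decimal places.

Answer: 3.1875

Derivation:
Step 0: x=[8.0000 10.0000 20.0000] v=[0.0000 0.0000 0.0000]
Step 1: x=[6.5000 12.0000 19.0000] v=[-6.0000 8.0000 -4.0000]
Step 2: x=[4.7500 14.3750 17.7500] v=[-7.0000 9.5000 -5.0000]
Step 3: x=[4.2188 15.1875 17.1563] v=[-2.1250 3.2500 -2.3750]
Step 4: x=[5.3750 13.7500 17.5704] v=[4.6249 -5.7499 1.6562]
Step 5: x=[7.2812 11.1739 18.5294] v=[7.6249 -10.3045 3.8358]
Step 6: x=[8.3403 9.4635 19.1495] v=[4.2364 -6.8417 2.4803]
Step 7: x=[7.5951 9.8938 18.8481] v=[-2.9807 1.7211 -1.2057]
Max displacement = 3.1875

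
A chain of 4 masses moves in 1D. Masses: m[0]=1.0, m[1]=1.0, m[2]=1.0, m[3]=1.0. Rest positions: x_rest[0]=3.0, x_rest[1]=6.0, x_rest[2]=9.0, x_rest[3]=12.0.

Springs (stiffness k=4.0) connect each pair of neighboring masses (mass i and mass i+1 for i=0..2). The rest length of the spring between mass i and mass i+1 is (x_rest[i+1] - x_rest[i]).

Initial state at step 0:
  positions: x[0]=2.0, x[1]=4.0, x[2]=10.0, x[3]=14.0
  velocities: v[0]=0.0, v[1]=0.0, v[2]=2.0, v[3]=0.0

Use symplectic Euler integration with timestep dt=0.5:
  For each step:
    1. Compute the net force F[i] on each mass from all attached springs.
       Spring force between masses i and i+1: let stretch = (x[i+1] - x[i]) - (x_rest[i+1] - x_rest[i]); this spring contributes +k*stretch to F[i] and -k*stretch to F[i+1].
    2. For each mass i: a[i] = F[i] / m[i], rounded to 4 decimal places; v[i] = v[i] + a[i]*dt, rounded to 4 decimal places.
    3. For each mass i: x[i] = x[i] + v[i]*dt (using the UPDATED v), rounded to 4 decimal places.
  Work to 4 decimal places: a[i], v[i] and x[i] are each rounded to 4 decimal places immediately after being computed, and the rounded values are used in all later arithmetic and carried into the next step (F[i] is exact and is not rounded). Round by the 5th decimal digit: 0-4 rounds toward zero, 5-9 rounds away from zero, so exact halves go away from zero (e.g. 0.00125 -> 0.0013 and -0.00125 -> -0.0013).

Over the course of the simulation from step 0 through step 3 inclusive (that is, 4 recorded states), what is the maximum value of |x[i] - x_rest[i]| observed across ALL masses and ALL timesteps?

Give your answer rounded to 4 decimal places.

Step 0: x=[2.0000 4.0000 10.0000 14.0000] v=[0.0000 0.0000 2.0000 0.0000]
Step 1: x=[1.0000 8.0000 9.0000 13.0000] v=[-2.0000 8.0000 -2.0000 -2.0000]
Step 2: x=[4.0000 6.0000 11.0000 11.0000] v=[6.0000 -4.0000 4.0000 -4.0000]
Step 3: x=[6.0000 7.0000 8.0000 12.0000] v=[4.0000 2.0000 -6.0000 2.0000]
Max displacement = 3.0000

Answer: 3.0000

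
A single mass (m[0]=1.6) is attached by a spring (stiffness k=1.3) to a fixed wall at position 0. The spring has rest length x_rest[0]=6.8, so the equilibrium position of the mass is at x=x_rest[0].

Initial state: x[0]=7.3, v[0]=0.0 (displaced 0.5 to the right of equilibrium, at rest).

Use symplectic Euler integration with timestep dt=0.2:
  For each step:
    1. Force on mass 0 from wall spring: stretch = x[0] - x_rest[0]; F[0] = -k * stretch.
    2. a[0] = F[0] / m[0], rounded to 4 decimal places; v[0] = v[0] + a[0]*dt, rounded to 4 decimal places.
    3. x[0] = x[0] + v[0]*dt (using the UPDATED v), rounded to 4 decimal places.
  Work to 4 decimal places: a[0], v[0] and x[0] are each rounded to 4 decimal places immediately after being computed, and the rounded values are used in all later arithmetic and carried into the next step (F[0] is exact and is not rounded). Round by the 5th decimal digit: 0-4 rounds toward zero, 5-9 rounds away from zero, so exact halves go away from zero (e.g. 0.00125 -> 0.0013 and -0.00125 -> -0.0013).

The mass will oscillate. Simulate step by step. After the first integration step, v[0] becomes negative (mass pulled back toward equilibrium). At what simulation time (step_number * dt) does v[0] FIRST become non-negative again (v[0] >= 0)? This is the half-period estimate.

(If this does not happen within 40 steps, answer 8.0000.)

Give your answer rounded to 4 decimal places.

Step 0: x=[7.3000] v=[0.0000]
Step 1: x=[7.2837] v=[-0.0813]
Step 2: x=[7.2517] v=[-0.1599]
Step 3: x=[7.2050] v=[-0.2333]
Step 4: x=[7.1452] v=[-0.2991]
Step 5: x=[7.0742] v=[-0.3552]
Step 6: x=[6.9942] v=[-0.3998]
Step 7: x=[6.9079] v=[-0.4314]
Step 8: x=[6.8181] v=[-0.4489]
Step 9: x=[6.7277] v=[-0.4518]
Step 10: x=[6.6397] v=[-0.4401]
Step 11: x=[6.5569] v=[-0.4141]
Step 12: x=[6.4820] v=[-0.3746]
Step 13: x=[6.4174] v=[-0.3229]
Step 14: x=[6.3653] v=[-0.2607]
Step 15: x=[6.3273] v=[-0.1901]
Step 16: x=[6.3046] v=[-0.1133]
Step 17: x=[6.2980] v=[-0.0328]
Step 18: x=[6.3078] v=[0.0488]
First v>=0 after going negative at step 18, time=3.6000

Answer: 3.6000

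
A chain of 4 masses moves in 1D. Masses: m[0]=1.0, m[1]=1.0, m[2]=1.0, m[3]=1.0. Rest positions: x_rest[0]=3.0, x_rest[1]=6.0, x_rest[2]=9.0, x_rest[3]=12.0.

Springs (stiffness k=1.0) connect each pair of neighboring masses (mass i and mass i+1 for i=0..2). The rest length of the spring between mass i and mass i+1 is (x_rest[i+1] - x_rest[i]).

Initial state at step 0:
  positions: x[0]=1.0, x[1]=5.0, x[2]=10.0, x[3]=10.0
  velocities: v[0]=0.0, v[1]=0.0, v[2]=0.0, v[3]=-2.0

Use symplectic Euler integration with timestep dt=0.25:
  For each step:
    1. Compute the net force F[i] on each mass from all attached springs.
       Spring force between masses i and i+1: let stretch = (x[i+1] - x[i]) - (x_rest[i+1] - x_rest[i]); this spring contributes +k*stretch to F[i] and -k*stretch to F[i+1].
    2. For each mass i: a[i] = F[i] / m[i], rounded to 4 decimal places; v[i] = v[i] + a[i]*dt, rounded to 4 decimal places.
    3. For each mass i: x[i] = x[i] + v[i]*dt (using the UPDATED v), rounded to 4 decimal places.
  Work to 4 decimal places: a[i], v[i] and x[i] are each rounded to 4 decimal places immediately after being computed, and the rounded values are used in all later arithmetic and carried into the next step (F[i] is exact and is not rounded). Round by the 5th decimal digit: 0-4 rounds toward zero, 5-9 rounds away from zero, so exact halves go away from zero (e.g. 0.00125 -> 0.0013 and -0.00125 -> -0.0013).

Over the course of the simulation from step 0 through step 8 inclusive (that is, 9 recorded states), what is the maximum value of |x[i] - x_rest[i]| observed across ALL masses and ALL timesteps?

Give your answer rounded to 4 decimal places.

Step 0: x=[1.0000 5.0000 10.0000 10.0000] v=[0.0000 0.0000 0.0000 -2.0000]
Step 1: x=[1.0625 5.0625 9.6875 9.6875] v=[0.2500 0.2500 -1.2500 -1.2500]
Step 2: x=[1.1875 5.1641 9.0859 9.5625] v=[0.5000 0.4063 -2.4063 -0.5000]
Step 3: x=[1.3736 5.2623 8.2690 9.5952] v=[0.7442 0.3926 -3.2676 0.1309]
Step 4: x=[1.6152 5.3053 7.3471 9.7326] v=[0.9664 0.1721 -3.6877 0.5494]
Step 5: x=[1.8999 5.2453 6.4467 9.9084] v=[1.1389 -0.2400 -3.6018 0.7030]
Step 6: x=[2.2062 5.0513 5.6875 10.0553] v=[1.2253 -0.7760 -3.0367 0.5876]
Step 7: x=[2.5029 4.7193 5.1616 10.1167] v=[1.1866 -1.3282 -2.1038 0.2457]
Step 8: x=[2.7506 4.2764 4.9177 10.0559] v=[0.9907 -1.7717 -0.9756 -0.2431]
Max displacement = 4.0823

Answer: 4.0823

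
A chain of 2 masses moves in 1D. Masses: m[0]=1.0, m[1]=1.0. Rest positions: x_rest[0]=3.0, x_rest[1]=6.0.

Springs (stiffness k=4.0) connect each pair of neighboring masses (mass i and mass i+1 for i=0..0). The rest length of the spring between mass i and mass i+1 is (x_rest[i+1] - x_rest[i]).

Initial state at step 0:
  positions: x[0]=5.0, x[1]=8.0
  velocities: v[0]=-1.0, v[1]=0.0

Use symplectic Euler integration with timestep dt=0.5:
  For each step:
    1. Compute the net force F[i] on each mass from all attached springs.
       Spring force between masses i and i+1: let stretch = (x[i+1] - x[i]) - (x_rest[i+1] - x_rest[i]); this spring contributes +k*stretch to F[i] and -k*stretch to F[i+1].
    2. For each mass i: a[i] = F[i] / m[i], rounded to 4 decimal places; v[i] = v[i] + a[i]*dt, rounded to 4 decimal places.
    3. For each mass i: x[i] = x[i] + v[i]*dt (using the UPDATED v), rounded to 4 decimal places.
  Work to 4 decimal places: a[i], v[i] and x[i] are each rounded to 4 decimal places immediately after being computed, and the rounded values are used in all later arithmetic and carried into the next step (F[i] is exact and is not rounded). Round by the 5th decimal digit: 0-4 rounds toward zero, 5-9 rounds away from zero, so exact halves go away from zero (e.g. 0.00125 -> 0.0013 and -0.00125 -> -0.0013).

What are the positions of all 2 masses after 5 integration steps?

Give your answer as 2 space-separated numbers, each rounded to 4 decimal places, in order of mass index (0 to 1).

Answer: 3.5000 7.0000

Derivation:
Step 0: x=[5.0000 8.0000] v=[-1.0000 0.0000]
Step 1: x=[4.5000 8.0000] v=[-1.0000 0.0000]
Step 2: x=[4.5000 7.5000] v=[0.0000 -1.0000]
Step 3: x=[4.5000 7.0000] v=[0.0000 -1.0000]
Step 4: x=[4.0000 7.0000] v=[-1.0000 0.0000]
Step 5: x=[3.5000 7.0000] v=[-1.0000 0.0000]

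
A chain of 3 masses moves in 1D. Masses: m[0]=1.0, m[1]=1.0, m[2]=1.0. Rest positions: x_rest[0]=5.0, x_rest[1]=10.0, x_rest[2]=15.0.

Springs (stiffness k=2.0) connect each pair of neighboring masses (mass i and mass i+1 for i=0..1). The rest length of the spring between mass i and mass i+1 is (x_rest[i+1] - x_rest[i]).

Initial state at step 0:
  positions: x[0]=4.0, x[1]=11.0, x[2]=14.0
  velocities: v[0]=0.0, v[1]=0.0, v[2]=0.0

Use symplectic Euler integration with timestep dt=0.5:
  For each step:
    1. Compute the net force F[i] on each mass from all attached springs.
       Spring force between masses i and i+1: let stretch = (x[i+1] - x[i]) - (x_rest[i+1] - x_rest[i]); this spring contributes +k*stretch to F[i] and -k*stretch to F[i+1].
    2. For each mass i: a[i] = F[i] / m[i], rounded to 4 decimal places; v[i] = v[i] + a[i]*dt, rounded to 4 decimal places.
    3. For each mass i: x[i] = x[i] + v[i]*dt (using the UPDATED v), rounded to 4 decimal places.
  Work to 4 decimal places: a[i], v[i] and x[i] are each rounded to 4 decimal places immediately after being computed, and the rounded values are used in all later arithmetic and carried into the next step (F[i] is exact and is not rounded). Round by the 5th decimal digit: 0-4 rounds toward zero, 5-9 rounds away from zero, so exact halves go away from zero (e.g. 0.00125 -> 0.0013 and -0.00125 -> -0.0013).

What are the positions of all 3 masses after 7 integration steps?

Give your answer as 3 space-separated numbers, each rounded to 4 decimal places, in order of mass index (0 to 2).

Answer: 5.4219 8.1563 15.4219

Derivation:
Step 0: x=[4.0000 11.0000 14.0000] v=[0.0000 0.0000 0.0000]
Step 1: x=[5.0000 9.0000 15.0000] v=[2.0000 -4.0000 2.0000]
Step 2: x=[5.5000 8.0000 15.5000] v=[1.0000 -2.0000 1.0000]
Step 3: x=[4.7500 9.5000 14.7500] v=[-1.5000 3.0000 -1.5000]
Step 4: x=[3.8750 11.2500 13.8750] v=[-1.7500 3.5000 -1.7500]
Step 5: x=[4.1875 10.6250 14.1875] v=[0.6250 -1.2500 0.6250]
Step 6: x=[5.2188 8.5625 15.2188] v=[2.0625 -4.1250 2.0625]
Step 7: x=[5.4219 8.1563 15.4219] v=[0.4062 -0.8124 0.4062]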